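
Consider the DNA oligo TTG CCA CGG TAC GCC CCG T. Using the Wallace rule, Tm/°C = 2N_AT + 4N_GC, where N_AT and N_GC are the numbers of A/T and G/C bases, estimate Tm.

64°C

G=5, A=2, C=8, T=4
So N_AT = 6 and N_GC = 13.
Tm = 2(6) + 4(13) = 12 + 52 = 64°C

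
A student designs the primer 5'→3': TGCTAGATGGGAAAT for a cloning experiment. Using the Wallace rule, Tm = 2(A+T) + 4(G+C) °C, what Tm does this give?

42°C

Base counts: T=4, G=5, A=5, C=1
AT pairs contribute 9, GC pairs contribute 6.
Tm = 4·6 + 2·9 = 24 + 18 = 42°C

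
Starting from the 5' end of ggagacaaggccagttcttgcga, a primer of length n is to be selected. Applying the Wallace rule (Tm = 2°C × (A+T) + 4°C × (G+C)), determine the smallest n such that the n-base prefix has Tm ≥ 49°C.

n = 16

First 15 bases: GGAGACAAGGCCAGT → Tm = 48°C (< 49°C)
First 16 bases: GGAGACAAGGCCAGTT → Tm = 50°C (≥ 49°C)
Each additional base adds 2°C (A/T) or 4°C (G/C), so Tm is non-decreasing in n; n = 16 is the first length to reach 49°C.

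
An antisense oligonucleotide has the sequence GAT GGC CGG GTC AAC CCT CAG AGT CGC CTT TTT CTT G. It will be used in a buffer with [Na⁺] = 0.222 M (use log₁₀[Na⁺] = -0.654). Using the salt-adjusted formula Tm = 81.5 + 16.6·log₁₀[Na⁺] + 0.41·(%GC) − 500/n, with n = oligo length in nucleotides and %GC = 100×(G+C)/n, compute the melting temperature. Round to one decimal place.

80.4°C

Length n = 37. Scanning the sequence gives G=10, C=11, A=5, T=11.
G+C = 21, so %GC = 21/37 × 100 = 56.757%
Salt term: 16.6 × (-0.654) = -10.856
GC term: 0.41 × 56.757 = 23.27; length term: −500/37 = −13.514
Tm = 81.5 + (-10.856) + 23.27 − 13.514 = 80.4 → 80.4°C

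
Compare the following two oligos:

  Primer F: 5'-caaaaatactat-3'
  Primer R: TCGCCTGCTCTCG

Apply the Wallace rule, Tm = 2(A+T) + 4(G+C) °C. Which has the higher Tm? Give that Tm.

Primer F: A+T=10, G+C=2 → Tm = 2(10)+4(2) = 28°C
Primer R: A+T=4, G+C=9 → Tm = 2(4)+4(9) = 44°C
28°C vs 44°C → primer R is higher.

Primer R, 44°C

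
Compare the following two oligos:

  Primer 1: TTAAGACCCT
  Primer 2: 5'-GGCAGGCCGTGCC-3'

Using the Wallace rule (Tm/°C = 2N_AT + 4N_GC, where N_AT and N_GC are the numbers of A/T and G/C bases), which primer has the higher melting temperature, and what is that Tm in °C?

Primer 2, 48°C

Primer 1: A+T=6, G+C=4 → Tm = 2(6)+4(4) = 28°C
Primer 2: A+T=2, G+C=11 → Tm = 2(2)+4(11) = 48°C
28°C vs 48°C → primer 2 is higher.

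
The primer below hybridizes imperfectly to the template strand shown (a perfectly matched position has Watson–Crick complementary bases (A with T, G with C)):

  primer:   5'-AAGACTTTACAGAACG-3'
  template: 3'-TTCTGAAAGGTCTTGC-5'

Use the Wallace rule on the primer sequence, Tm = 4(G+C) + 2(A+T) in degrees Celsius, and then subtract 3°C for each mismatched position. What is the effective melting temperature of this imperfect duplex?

41°C

Primer base counts: A=7, T=3, G=3, C=3 → A+T=10, G+C=6
Perfect-match Tm = 2(10) + 4(6) = 20 + 24 = 44°C
Mismatches (positions where the bases are not complementary): 1 (at position 9)
Effective Tm = 44 − 1×3 = 44 − 3 = 41°C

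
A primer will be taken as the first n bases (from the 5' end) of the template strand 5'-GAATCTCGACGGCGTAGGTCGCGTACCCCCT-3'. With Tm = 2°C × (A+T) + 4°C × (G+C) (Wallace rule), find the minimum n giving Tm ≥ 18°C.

n = 7

First 6 bases: GAATCT → Tm = 16°C (< 18°C)
First 7 bases: GAATCTC → Tm = 20°C (≥ 18°C)
Each additional base adds 2°C (A/T) or 4°C (G/C), so Tm is non-decreasing in n; n = 7 is the first length to reach 18°C.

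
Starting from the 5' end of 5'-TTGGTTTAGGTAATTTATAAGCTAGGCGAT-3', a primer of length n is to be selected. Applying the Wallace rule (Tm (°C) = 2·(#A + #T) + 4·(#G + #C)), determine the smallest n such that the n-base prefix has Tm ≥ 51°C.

First 20 bases: TTGGTTTAGGTAATTTATAA → Tm = 48°C (< 51°C)
First 21 bases: TTGGTTTAGGTAATTTATAAG → Tm = 52°C (≥ 51°C)
Since every base adds ≥2°C, Tm only increases with n, so the threshold is first crossed at n = 21.

n = 21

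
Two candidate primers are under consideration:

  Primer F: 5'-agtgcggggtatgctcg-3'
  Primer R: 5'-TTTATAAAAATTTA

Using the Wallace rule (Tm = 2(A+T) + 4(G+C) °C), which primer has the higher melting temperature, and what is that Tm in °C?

Primer F: A+T=6, G+C=11 → Tm = 2(6)+4(11) = 56°C
Primer R: A+T=14, G+C=0 → Tm = 2(14)+4(0) = 28°C
56°C vs 28°C → primer F is higher.

Primer F, 56°C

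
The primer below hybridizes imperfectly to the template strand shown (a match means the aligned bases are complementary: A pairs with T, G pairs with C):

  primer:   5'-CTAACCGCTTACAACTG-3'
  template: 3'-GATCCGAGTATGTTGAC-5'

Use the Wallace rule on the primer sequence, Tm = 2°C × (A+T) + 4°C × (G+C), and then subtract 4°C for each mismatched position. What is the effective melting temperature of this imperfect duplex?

34°C

Primer base counts: A=5, T=4, G=2, C=6 → A+T=9, G+C=8
Perfect-match Tm = 2(9) + 4(8) = 18 + 32 = 50°C
Mismatches (positions where the bases are not complementary): 4 (at positions 4, 5, 7, 9)
Effective Tm = 50 − 4×4 = 50 − 16 = 34°C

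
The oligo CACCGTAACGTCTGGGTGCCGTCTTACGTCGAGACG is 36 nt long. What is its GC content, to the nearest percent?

61%

Base counts: A=6, C=11, T=8, G=11
G+C = 11 + 11 = 22 out of 36 bases
%GC = 22/36 × 100 = 61.11% ≈ 61%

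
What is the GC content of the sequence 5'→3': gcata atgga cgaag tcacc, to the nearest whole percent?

50%

Base counts: T=3, G=5, A=7, C=5
G+C = 5 + 5 = 10 out of 20 bases
%GC = 10/20 × 100 = 50% ≈ 50%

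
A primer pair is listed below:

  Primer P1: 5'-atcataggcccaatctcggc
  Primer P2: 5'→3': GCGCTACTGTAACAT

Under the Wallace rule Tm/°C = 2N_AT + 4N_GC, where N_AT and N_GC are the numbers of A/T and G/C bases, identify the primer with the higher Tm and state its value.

Primer P1, 62°C

Primer P1: A+T=9, G+C=11 → Tm = 2(9)+4(11) = 62°C
Primer P2: A+T=8, G+C=7 → Tm = 2(8)+4(7) = 44°C
62°C vs 44°C → primer P1 is higher.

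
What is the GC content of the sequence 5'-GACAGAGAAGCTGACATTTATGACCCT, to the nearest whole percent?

Scanning the sequence gives A=9, G=6, T=6, C=6.
G+C = 6 + 6 = 12 out of 27 bases
%GC = 12/27 × 100 = 44.44% ≈ 44%

44%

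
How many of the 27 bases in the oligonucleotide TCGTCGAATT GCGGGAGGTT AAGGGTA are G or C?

Scanning the sequence gives G=11, C=3, A=6, T=7.
G+C = 11 + 3 = 14

14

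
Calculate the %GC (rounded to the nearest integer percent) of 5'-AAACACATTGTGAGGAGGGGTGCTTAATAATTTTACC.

38%

A=12, C=5, T=11, G=9
G+C = 9 + 5 = 14 out of 37 bases
%GC = 14/37 × 100 = 37.84% ≈ 38%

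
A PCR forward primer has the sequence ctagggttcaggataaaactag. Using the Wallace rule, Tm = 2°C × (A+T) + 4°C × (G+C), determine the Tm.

G=6, T=5, C=3, A=8
A+T = 13, G+C = 9
Tm = 2(13) + 4(9) = 26 + 36 = 62°C

62°C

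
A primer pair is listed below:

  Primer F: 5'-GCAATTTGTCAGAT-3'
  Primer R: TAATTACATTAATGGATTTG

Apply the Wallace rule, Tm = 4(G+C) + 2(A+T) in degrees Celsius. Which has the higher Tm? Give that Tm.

Primer R, 48°C

Primer F: A+T=9, G+C=5 → Tm = 2(9)+4(5) = 38°C
Primer R: A+T=16, G+C=4 → Tm = 2(16)+4(4) = 48°C
38°C vs 48°C → primer R is higher.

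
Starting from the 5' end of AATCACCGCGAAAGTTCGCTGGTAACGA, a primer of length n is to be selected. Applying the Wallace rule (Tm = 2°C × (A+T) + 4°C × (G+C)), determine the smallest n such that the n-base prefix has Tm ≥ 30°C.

First 9 bases: AATCACCGC → Tm = 28°C (< 30°C)
First 10 bases: AATCACCGCG → Tm = 32°C (≥ 30°C)
Since every base adds ≥2°C, Tm only increases with n, so the threshold is first crossed at n = 10.

n = 10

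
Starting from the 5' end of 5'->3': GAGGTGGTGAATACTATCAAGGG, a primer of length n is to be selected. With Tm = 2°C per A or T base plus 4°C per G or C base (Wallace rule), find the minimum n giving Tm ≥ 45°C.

First 15 bases: GAGGTGGTGAATACT → Tm = 44°C (< 45°C)
First 16 bases: GAGGTGGTGAATACTA → Tm = 46°C (≥ 45°C)
Since every base adds ≥2°C, Tm only increases with n, so the threshold is first crossed at n = 16.

n = 16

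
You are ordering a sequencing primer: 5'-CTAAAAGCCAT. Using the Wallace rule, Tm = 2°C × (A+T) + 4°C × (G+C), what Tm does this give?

Base counts: T=2, A=5, C=3, G=1
AT pairs contribute 7, GC pairs contribute 4.
Tm = 4·4 + 2·7 = 16 + 14 = 30°C

30°C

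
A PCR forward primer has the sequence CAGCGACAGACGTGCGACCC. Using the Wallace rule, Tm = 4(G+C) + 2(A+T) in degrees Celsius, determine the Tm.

68°C

A=5, T=1, C=8, G=6
A+T = 6, G+C = 14
Tm = 4·14 + 2·6 = 56 + 12 = 68°C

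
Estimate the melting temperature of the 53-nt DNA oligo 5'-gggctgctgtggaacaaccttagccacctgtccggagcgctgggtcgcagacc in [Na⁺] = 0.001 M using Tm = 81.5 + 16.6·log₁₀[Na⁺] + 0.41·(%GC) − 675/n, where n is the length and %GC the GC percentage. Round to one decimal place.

46.0°C

Length n = 53. Scanning the sequence gives G=18, T=9, C=17, A=9.
G+C = 35, so %GC = 35/53 × 100 = 66.038%
Salt term: 16.6 × (-3) = -49.8
GC term: 0.41 × 66.038 = 27.076; length term: −675/53 = −12.736
Tm = 81.5 + (-49.8) + 27.076 − 12.736 = 46.04 → 46.0°C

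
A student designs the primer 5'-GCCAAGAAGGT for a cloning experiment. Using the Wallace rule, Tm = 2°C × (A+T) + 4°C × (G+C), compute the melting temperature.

34°C

Base counts: C=2, A=4, T=1, G=4
A+T = 5, G+C = 6
Tm = 2×5 + 4×6 = 34°C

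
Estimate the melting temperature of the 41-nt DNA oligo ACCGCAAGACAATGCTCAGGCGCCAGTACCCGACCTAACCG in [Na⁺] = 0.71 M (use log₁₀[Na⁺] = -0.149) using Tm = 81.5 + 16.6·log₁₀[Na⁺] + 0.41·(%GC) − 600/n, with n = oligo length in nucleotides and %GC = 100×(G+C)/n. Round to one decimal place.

Length n = 41. G=9, T=4, A=12, C=16
G+C = 25, so %GC = 25/41 × 100 = 60.976%
Salt term: 16.6 × (-0.149) = -2.473
GC term: 0.41 × 60.976 = 25; length term: −600/41 = −14.634
Tm = 81.5 + (-2.473) + 25 − 14.634 = 89.393 → 89.4°C

89.4°C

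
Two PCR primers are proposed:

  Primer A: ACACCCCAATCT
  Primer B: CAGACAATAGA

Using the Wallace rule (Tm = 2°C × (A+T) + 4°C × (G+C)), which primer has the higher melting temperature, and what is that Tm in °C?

Primer A: A+T=6, G+C=6 → Tm = 2(6)+4(6) = 36°C
Primer B: A+T=7, G+C=4 → Tm = 2(7)+4(4) = 30°C
36°C vs 30°C → primer A is higher.

Primer A, 36°C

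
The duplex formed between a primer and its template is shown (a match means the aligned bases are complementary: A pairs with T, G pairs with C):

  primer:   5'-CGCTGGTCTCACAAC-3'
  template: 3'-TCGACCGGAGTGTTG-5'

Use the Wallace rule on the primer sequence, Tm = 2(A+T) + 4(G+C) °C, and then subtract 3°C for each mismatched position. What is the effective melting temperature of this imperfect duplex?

Primer base counts: A=3, T=3, G=3, C=6 → A+T=6, G+C=9
Perfect-match Tm = 2(6) + 4(9) = 12 + 36 = 48°C
Mismatches (positions where the bases are not complementary): 2 (at positions 1, 7)
Effective Tm = 48 − 2×3 = 48 − 6 = 42°C

42°C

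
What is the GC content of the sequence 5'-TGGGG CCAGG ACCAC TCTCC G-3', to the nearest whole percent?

71%

Counting bases: C=8, A=3, T=3, G=7
G+C = 7 + 8 = 15 out of 21 bases
%GC = 15/21 × 100 = 71.43% ≈ 71%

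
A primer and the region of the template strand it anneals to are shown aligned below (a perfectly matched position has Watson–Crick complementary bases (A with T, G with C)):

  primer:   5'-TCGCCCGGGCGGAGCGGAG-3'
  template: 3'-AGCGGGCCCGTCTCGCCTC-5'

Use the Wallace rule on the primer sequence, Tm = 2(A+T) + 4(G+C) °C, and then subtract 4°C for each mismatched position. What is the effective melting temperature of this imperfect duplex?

Primer base counts: A=2, T=1, G=10, C=6 → A+T=3, G+C=16
Perfect-match Tm = 2(3) + 4(16) = 6 + 64 = 70°C
Mismatches (positions where the bases are not complementary): 1 (at position 11)
Effective Tm = 70 − 1×4 = 70 − 4 = 66°C

66°C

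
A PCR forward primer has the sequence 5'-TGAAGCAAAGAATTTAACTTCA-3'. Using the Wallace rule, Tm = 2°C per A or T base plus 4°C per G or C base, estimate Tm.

56°C

Scanning the sequence gives G=3, T=6, A=10, C=3.
So N_AT = 16 and N_GC = 6.
Tm = 2×16 + 4×6 = 56°C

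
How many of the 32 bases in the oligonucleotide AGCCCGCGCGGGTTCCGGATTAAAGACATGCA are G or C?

19

A=8, G=10, T=5, C=9
G+C = 10 + 9 = 19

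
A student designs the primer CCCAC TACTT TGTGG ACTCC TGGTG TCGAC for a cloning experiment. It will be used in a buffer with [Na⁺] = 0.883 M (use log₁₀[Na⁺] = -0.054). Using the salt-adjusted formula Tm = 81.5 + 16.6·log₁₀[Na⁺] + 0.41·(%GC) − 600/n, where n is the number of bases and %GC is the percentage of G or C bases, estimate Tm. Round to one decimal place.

83.8°C

Length n = 30. Counting bases: G=7, T=9, A=4, C=10
G+C = 17, so %GC = 17/30 × 100 = 56.667%
Salt term: 16.6 × (-0.054) = -0.896
GC term: 0.41 × 56.667 = 23.233; length term: −600/30 = −20
Tm = 81.5 + (-0.896) + 23.233 − 20 = 83.837 → 83.8°C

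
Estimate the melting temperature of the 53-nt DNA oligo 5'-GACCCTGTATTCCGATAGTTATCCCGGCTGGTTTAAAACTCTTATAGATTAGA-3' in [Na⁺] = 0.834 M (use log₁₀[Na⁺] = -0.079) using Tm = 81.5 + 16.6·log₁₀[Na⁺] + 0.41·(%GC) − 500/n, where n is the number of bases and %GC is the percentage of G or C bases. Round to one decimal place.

Length n = 53. Base counts: T=18, C=11, G=10, A=14
G+C = 21, so %GC = 21/53 × 100 = 39.623%
Salt term: 16.6 × (-0.079) = -1.311
GC term: 0.41 × 39.623 = 16.245; length term: −500/53 = −9.434
Tm = 81.5 + (-1.311) + 16.245 − 9.434 = 87 → 87.0°C

87.0°C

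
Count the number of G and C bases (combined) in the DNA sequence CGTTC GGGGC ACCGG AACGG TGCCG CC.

Base counts: G=11, A=3, C=10, T=3
G+C = 11 + 10 = 21

21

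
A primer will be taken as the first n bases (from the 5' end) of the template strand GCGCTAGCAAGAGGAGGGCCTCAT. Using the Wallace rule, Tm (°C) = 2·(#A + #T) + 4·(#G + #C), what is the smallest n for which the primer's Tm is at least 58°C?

n = 18

First 17 bases: GCGCTAGCAAGAGGAGG → Tm = 56°C (< 58°C)
First 18 bases: GCGCTAGCAAGAGGAGGG → Tm = 60°C (≥ 58°C)
Since every base adds ≥2°C, Tm only increases with n, so the threshold is first crossed at n = 18.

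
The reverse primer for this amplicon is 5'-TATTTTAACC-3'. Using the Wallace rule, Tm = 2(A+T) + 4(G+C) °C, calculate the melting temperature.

24°C

Counting bases: G=0, C=2, A=3, T=5
So N_AT = 8 and N_GC = 2.
Tm = 4·2 + 2·8 = 8 + 16 = 24°C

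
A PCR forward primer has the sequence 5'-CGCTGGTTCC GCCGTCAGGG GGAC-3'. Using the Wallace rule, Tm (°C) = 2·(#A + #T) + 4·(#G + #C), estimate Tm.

84°C

G=10, A=2, T=4, C=8
A+T = 6, G+C = 18
Tm = 4·18 + 2·6 = 72 + 12 = 84°C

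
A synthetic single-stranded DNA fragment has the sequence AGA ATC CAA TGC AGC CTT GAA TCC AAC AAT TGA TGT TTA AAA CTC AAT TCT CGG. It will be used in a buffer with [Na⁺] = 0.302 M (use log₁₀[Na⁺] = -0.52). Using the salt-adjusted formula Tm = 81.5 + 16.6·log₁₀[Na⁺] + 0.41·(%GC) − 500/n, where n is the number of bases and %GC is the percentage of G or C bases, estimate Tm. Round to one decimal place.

Length n = 54. G=8, A=19, T=15, C=12
G+C = 20, so %GC = 20/54 × 100 = 37.037%
Salt term: 16.6 × (-0.52) = -8.632
GC term: 0.41 × 37.037 = 15.185; length term: −500/54 = −9.259
Tm = 81.5 + (-8.632) + 15.185 − 9.259 = 78.794 → 78.8°C

78.8°C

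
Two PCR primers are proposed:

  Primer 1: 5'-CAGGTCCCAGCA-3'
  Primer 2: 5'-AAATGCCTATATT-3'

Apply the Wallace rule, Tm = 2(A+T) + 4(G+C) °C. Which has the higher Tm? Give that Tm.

Primer 1: A+T=4, G+C=8 → Tm = 2(4)+4(8) = 40°C
Primer 2: A+T=10, G+C=3 → Tm = 2(10)+4(3) = 32°C
40°C vs 32°C → primer 1 is higher.

Primer 1, 40°C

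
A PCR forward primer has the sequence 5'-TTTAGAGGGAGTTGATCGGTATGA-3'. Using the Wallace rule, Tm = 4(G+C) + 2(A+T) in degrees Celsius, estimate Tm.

C=1, T=8, G=9, A=6
AT pairs contribute 14, GC pairs contribute 10.
Tm = 2(14) + 4(10) = 28 + 40 = 68°C

68°C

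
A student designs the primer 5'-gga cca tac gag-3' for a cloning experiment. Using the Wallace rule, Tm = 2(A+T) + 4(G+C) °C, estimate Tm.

38°C

Base counts: T=1, A=4, C=3, G=4
A+T = 5, G+C = 7
Tm = 4·7 + 2·5 = 28 + 10 = 38°C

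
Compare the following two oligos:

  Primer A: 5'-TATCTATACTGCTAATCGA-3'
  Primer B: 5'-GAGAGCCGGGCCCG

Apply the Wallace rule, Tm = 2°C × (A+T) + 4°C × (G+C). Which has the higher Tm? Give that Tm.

Primer B, 52°C

Primer A: A+T=13, G+C=6 → Tm = 2(13)+4(6) = 50°C
Primer B: A+T=2, G+C=12 → Tm = 2(2)+4(12) = 52°C
50°C vs 52°C → primer B is higher.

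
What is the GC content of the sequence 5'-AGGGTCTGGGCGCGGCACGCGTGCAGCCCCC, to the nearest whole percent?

Base counts: T=3, A=3, G=13, C=12
G+C = 13 + 12 = 25 out of 31 bases
%GC = 25/31 × 100 = 80.65% ≈ 81%

81%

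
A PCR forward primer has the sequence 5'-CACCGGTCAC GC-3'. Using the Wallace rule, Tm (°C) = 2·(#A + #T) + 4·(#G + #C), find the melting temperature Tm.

C=6, A=2, T=1, G=3
AT pairs contribute 3, GC pairs contribute 9.
Tm = 2(3) + 4(9) = 6 + 36 = 42°C

42°C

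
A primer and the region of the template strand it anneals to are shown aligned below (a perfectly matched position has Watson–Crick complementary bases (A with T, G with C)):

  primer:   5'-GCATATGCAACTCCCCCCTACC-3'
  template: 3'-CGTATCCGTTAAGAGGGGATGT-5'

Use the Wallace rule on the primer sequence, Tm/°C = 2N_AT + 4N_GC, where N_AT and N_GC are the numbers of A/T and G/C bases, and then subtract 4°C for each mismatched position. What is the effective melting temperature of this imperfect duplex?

54°C

Primer base counts: A=5, T=4, G=2, C=11 → A+T=9, G+C=13
Perfect-match Tm = 2(9) + 4(13) = 18 + 52 = 70°C
Mismatches (positions where the bases are not complementary): 4 (at positions 6, 11, 14, 22)
Effective Tm = 70 − 4×4 = 70 − 16 = 54°C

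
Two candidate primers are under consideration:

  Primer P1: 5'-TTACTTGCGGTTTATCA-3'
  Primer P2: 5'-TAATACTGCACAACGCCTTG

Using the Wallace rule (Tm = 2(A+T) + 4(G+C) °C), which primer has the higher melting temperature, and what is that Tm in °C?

Primer P2, 58°C

Primer P1: A+T=11, G+C=6 → Tm = 2(11)+4(6) = 46°C
Primer P2: A+T=11, G+C=9 → Tm = 2(11)+4(9) = 58°C
46°C vs 58°C → primer P2 is higher.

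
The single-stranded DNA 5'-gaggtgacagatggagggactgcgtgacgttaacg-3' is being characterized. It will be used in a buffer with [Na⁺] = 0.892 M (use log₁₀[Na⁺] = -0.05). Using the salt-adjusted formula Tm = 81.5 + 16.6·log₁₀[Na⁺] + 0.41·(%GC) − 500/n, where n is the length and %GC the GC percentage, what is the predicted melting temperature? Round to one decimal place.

Length n = 35. Counting bases: A=9, G=15, C=5, T=6
G+C = 20, so %GC = 20/35 × 100 = 57.143%
Salt term: 16.6 × (-0.05) = -0.83
GC term: 0.41 × 57.143 = 23.429; length term: −500/35 = −14.286
Tm = 81.5 + (-0.83) + 23.429 − 14.286 = 89.813 → 89.8°C

89.8°C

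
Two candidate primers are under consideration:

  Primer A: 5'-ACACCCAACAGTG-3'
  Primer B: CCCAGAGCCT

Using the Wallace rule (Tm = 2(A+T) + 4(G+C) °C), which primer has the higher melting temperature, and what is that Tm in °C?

Primer A: A+T=6, G+C=7 → Tm = 2(6)+4(7) = 40°C
Primer B: A+T=3, G+C=7 → Tm = 2(3)+4(7) = 34°C
40°C vs 34°C → primer A is higher.

Primer A, 40°C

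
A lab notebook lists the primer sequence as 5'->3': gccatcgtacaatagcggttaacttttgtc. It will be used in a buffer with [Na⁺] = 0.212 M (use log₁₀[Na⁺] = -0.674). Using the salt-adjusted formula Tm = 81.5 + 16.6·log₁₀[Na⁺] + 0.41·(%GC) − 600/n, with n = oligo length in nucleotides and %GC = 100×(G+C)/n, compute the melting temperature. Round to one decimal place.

68.1°C

Length n = 30. A=7, T=10, G=6, C=7
G+C = 13, so %GC = 13/30 × 100 = 43.333%
Salt term: 16.6 × (-0.674) = -11.188
GC term: 0.41 × 43.333 = 17.767; length term: −600/30 = −20
Tm = 81.5 + (-11.188) + 17.767 − 20 = 68.079 → 68.1°C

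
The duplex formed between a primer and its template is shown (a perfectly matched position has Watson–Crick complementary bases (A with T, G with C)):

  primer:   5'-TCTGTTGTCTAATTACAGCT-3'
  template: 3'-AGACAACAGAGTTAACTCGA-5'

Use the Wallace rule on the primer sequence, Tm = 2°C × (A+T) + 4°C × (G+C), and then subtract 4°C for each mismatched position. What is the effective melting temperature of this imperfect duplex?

38°C

Primer base counts: A=4, T=9, G=3, C=4 → A+T=13, G+C=7
Perfect-match Tm = 2(13) + 4(7) = 26 + 28 = 54°C
Mismatches (positions where the bases are not complementary): 4 (at positions 11, 13, 15, 16)
Effective Tm = 54 − 4×4 = 54 − 16 = 38°C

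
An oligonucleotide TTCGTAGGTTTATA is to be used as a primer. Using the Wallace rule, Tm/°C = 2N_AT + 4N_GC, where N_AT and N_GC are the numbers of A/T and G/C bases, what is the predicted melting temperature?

36°C

Base counts: A=3, T=7, G=3, C=1
So N_AT = 10 and N_GC = 4.
Tm = 2(10) + 4(4) = 20 + 16 = 36°C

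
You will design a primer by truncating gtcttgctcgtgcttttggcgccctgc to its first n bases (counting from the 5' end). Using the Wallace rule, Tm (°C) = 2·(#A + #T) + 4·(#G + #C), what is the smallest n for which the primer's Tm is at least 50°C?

First 16 bases: GTCTTGCTCGTGCTTT → Tm = 48°C (< 50°C)
First 17 bases: GTCTTGCTCGTGCTTTT → Tm = 50°C (≥ 50°C)
Each additional base adds 2°C (A/T) or 4°C (G/C), so Tm is non-decreasing in n; n = 17 is the first length to reach 50°C.

n = 17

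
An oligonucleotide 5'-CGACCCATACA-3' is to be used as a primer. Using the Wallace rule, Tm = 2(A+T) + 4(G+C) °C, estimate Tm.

34°C

Counting bases: A=4, G=1, C=5, T=1
AT pairs contribute 5, GC pairs contribute 6.
Tm = 2(5) + 4(6) = 10 + 24 = 34°C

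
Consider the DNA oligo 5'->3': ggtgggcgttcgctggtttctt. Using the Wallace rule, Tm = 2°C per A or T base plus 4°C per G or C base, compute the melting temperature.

70°C

Scanning the sequence gives A=0, G=9, T=9, C=4.
So N_AT = 9 and N_GC = 13.
Tm = 2×9 + 4×13 = 70°C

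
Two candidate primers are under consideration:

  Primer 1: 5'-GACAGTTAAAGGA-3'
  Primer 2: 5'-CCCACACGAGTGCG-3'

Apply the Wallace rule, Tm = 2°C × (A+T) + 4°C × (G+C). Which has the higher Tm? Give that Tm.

Primer 1: A+T=8, G+C=5 → Tm = 2(8)+4(5) = 36°C
Primer 2: A+T=4, G+C=10 → Tm = 2(4)+4(10) = 48°C
36°C vs 48°C → primer 2 is higher.

Primer 2, 48°C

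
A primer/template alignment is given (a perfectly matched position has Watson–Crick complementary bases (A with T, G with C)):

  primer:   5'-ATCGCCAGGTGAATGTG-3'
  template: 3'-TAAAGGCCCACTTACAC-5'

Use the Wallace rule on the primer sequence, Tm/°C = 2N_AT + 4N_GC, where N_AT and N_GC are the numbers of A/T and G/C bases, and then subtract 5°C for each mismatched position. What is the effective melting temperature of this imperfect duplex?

37°C

Primer base counts: A=4, T=4, G=6, C=3 → A+T=8, G+C=9
Perfect-match Tm = 2(8) + 4(9) = 16 + 36 = 52°C
Mismatches (positions where the bases are not complementary): 3 (at positions 3, 4, 7)
Effective Tm = 52 − 3×5 = 52 − 15 = 37°C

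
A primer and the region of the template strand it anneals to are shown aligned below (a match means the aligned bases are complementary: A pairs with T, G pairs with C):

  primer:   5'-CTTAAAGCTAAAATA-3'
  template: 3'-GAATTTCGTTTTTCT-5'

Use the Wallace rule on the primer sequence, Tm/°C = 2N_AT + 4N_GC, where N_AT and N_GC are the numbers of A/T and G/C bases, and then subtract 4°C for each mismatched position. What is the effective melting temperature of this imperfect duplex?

Primer base counts: A=8, T=4, G=1, C=2 → A+T=12, G+C=3
Perfect-match Tm = 2(12) + 4(3) = 24 + 12 = 36°C
Mismatches (positions where the bases are not complementary): 2 (at positions 9, 14)
Effective Tm = 36 − 2×4 = 36 − 8 = 28°C

28°C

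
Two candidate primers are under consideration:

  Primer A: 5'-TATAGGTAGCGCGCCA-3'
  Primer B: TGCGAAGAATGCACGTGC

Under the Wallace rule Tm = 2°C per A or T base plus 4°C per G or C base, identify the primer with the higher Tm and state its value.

Primer B, 56°C

Primer A: A+T=7, G+C=9 → Tm = 2(7)+4(9) = 50°C
Primer B: A+T=8, G+C=10 → Tm = 2(8)+4(10) = 56°C
50°C vs 56°C → primer B is higher.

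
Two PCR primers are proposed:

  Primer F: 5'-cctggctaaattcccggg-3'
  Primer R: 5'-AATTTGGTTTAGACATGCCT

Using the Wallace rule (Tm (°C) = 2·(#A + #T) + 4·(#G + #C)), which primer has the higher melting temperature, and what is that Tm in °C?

Primer F, 58°C

Primer F: A+T=7, G+C=11 → Tm = 2(7)+4(11) = 58°C
Primer R: A+T=13, G+C=7 → Tm = 2(13)+4(7) = 54°C
58°C vs 54°C → primer F is higher.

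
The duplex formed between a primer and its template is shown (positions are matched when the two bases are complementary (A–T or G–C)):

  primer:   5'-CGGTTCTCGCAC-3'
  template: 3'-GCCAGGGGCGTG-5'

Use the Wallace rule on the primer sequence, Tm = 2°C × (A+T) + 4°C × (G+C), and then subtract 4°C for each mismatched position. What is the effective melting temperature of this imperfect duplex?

Primer base counts: A=1, T=3, G=3, C=5 → A+T=4, G+C=8
Perfect-match Tm = 2(4) + 4(8) = 8 + 32 = 40°C
Mismatches (positions where the bases are not complementary): 2 (at positions 5, 7)
Effective Tm = 40 − 2×4 = 40 − 8 = 32°C

32°C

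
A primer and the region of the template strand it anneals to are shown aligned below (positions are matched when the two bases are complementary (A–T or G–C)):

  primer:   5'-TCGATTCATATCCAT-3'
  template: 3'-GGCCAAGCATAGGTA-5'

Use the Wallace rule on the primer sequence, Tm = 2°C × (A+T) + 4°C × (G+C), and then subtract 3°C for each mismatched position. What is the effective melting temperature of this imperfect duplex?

Primer base counts: A=4, T=6, G=1, C=4 → A+T=10, G+C=5
Perfect-match Tm = 2(10) + 4(5) = 20 + 20 = 40°C
Mismatches (positions where the bases are not complementary): 3 (at positions 1, 4, 8)
Effective Tm = 40 − 3×3 = 40 − 9 = 31°C

31°C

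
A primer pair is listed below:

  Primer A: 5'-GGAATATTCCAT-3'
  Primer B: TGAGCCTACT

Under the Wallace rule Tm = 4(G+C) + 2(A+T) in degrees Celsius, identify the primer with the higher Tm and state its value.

Primer A, 32°C

Primer A: A+T=8, G+C=4 → Tm = 2(8)+4(4) = 32°C
Primer B: A+T=5, G+C=5 → Tm = 2(5)+4(5) = 30°C
32°C vs 30°C → primer A is higher.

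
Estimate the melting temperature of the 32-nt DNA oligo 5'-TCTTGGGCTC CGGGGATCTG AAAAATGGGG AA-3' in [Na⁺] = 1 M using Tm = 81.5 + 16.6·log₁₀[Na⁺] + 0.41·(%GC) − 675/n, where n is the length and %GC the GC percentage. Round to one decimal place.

Length n = 32. Base counts: T=7, G=12, A=8, C=5
G+C = 17, so %GC = 17/32 × 100 = 53.125%
Salt term: 16.6 × (0) = 0
GC term: 0.41 × 53.125 = 21.781; length term: −675/32 = −21.094
Tm = 81.5 + (0) + 21.781 − 21.094 = 82.187 → 82.2°C

82.2°C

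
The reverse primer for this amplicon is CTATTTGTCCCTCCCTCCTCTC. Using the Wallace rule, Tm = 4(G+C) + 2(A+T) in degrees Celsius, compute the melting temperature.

Base counts: G=1, C=11, A=1, T=9
So N_AT = 10 and N_GC = 12.
Tm = 2(10) + 4(12) = 20 + 48 = 68°C

68°C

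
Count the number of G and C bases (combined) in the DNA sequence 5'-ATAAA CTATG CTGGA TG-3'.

Counting bases: C=2, A=6, T=5, G=4
Total G or C: 4 + 2 = 6

6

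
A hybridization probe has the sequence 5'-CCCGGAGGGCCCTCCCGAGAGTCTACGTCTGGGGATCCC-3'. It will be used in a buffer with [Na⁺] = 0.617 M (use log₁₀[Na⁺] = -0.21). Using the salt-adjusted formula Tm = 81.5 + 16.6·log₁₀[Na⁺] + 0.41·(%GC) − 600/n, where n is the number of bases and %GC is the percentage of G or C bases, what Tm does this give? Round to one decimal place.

Length n = 39. Counting bases: C=15, A=5, T=6, G=13
G+C = 28, so %GC = 28/39 × 100 = 71.795%
Salt term: 16.6 × (-0.21) = -3.486
GC term: 0.41 × 71.795 = 29.436; length term: −600/39 = −15.385
Tm = 81.5 + (-3.486) + 29.436 − 15.385 = 92.065 → 92.1°C

92.1°C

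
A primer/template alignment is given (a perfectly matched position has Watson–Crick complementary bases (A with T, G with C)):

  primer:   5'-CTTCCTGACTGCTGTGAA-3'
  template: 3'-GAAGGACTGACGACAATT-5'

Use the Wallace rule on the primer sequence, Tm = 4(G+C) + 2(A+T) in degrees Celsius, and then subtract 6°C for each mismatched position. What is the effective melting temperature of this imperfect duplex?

48°C

Primer base counts: A=3, T=6, G=4, C=5 → A+T=9, G+C=9
Perfect-match Tm = 2(9) + 4(9) = 18 + 36 = 54°C
Mismatches (positions where the bases are not complementary): 1 (at position 16)
Effective Tm = 54 − 1×6 = 54 − 6 = 48°C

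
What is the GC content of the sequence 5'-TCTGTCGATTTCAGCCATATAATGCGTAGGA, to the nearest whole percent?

42%

Scanning the sequence gives C=6, G=7, A=8, T=10.
G+C = 7 + 6 = 13 out of 31 bases
%GC = 13/31 × 100 = 41.94% ≈ 42%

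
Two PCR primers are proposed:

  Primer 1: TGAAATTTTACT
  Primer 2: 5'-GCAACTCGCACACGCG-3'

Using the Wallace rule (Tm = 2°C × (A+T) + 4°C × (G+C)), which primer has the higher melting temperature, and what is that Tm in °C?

Primer 2, 54°C

Primer 1: A+T=10, G+C=2 → Tm = 2(10)+4(2) = 28°C
Primer 2: A+T=5, G+C=11 → Tm = 2(5)+4(11) = 54°C
28°C vs 54°C → primer 2 is higher.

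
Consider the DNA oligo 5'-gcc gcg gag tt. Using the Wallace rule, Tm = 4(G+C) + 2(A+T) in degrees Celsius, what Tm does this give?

Counting bases: A=1, C=3, G=5, T=2
AT pairs contribute 3, GC pairs contribute 8.
Tm = 4·8 + 2·3 = 32 + 6 = 38°C

38°C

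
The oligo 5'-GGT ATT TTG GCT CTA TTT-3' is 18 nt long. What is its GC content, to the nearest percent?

33%

Base counts: G=4, C=2, T=10, A=2
G+C = 4 + 2 = 6 out of 18 bases
%GC = 6/18 × 100 = 33.33% ≈ 33%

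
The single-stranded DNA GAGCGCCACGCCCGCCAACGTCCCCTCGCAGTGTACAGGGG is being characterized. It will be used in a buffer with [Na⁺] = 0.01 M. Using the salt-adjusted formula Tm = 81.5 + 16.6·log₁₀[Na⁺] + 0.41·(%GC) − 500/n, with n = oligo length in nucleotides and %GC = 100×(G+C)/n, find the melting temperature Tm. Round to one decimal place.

66.1°C

Length n = 41. C=17, T=4, G=13, A=7
G+C = 30, so %GC = 30/41 × 100 = 73.171%
Salt term: 16.6 × (-2) = -33.2
GC term: 0.41 × 73.171 = 30; length term: −500/41 = −12.195
Tm = 81.5 + (-33.2) + 30 − 12.195 = 66.105 → 66.1°C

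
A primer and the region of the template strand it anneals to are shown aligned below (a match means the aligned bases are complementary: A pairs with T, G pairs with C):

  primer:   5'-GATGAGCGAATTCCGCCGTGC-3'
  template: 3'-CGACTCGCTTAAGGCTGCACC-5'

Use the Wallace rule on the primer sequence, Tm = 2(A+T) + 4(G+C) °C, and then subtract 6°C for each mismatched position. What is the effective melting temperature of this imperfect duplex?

Primer base counts: A=4, T=4, G=7, C=6 → A+T=8, G+C=13
Perfect-match Tm = 2(8) + 4(13) = 16 + 52 = 68°C
Mismatches (positions where the bases are not complementary): 3 (at positions 2, 16, 21)
Effective Tm = 68 − 3×6 = 68 − 18 = 50°C

50°C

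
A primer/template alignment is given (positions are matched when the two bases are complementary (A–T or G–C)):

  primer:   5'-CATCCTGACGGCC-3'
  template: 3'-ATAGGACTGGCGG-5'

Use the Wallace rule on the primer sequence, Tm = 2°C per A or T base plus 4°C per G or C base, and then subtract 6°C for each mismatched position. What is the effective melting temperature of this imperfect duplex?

Primer base counts: A=2, T=2, G=3, C=6 → A+T=4, G+C=9
Perfect-match Tm = 2(4) + 4(9) = 8 + 36 = 44°C
Mismatches (positions where the bases are not complementary): 2 (at positions 1, 10)
Effective Tm = 44 − 2×6 = 44 − 12 = 32°C

32°C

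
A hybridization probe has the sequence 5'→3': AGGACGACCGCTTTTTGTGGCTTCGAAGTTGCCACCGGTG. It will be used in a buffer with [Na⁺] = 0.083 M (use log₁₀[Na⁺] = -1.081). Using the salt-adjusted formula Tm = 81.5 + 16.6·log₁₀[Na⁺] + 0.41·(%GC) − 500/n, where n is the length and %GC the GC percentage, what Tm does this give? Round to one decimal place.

Length n = 40. Scanning the sequence gives C=10, T=11, G=13, A=6.
G+C = 23, so %GC = 23/40 × 100 = 57.5%
Salt term: 16.6 × (-1.081) = -17.945
GC term: 0.41 × 57.5 = 23.575; length term: −500/40 = −12.5
Tm = 81.5 + (-17.945) + 23.575 − 12.5 = 74.63 → 74.6°C

74.6°C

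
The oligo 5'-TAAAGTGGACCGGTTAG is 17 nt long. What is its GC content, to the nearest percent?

47%

A=5, G=6, T=4, C=2
G+C = 6 + 2 = 8 out of 17 bases
%GC = 8/17 × 100 = 47.06% ≈ 47%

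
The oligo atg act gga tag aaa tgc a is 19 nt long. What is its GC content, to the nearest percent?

37%

C=2, G=5, T=4, A=8
G+C = 5 + 2 = 7 out of 19 bases
%GC = 7/19 × 100 = 36.84% ≈ 37%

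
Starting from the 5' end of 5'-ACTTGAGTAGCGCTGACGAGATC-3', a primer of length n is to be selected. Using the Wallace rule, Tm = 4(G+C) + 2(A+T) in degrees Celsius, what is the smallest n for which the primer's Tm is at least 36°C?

n = 12

First 11 bases: ACTTGAGTAGC → Tm = 32°C (< 36°C)
First 12 bases: ACTTGAGTAGCG → Tm = 36°C (≥ 36°C)
Since every base adds ≥2°C, Tm only increases with n, so the threshold is first crossed at n = 12.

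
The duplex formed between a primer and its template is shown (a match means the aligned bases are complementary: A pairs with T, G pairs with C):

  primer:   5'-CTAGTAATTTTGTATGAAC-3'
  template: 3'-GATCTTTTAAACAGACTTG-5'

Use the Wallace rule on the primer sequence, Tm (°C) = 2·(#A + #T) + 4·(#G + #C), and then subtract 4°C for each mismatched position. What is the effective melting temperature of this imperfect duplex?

Primer base counts: A=6, T=8, G=3, C=2 → A+T=14, G+C=5
Perfect-match Tm = 2(14) + 4(5) = 28 + 20 = 48°C
Mismatches (positions where the bases are not complementary): 3 (at positions 5, 8, 14)
Effective Tm = 48 − 3×4 = 48 − 12 = 36°C

36°C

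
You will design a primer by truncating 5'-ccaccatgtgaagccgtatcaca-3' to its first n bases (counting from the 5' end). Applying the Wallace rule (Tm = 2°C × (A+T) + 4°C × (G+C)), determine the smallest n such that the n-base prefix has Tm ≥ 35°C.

n = 12

First 11 bases: CCACCATGTGA → Tm = 34°C (< 35°C)
First 12 bases: CCACCATGTGAA → Tm = 36°C (≥ 35°C)
Since every base adds ≥2°C, Tm only increases with n, so the threshold is first crossed at n = 12.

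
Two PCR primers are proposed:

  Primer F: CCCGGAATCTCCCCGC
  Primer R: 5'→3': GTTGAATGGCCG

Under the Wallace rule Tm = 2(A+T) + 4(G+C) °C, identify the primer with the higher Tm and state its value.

Primer F, 56°C

Primer F: A+T=4, G+C=12 → Tm = 2(4)+4(12) = 56°C
Primer R: A+T=5, G+C=7 → Tm = 2(5)+4(7) = 38°C
56°C vs 38°C → primer F is higher.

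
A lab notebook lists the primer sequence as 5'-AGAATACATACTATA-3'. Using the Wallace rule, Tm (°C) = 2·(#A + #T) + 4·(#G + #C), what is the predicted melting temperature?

Base counts: G=1, C=2, A=8, T=4
So N_AT = 12 and N_GC = 3.
Tm = 2×12 + 4×3 = 36°C

36°C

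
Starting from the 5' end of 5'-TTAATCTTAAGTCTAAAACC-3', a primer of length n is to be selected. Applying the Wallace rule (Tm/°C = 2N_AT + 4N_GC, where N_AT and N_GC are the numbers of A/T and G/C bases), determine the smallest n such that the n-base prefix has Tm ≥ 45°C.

First 18 bases: TTAATCTTAAGTCTAAAA → Tm = 42°C (< 45°C)
First 19 bases: TTAATCTTAAGTCTAAAAC → Tm = 46°C (≥ 45°C)
Since every base adds ≥2°C, Tm only increases with n, so the threshold is first crossed at n = 19.

n = 19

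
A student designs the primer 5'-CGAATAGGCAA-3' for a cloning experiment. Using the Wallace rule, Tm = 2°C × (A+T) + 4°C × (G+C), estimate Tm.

Base counts: C=2, T=1, A=5, G=3
AT pairs contribute 6, GC pairs contribute 5.
Tm = 2(6) + 4(5) = 12 + 20 = 32°C

32°C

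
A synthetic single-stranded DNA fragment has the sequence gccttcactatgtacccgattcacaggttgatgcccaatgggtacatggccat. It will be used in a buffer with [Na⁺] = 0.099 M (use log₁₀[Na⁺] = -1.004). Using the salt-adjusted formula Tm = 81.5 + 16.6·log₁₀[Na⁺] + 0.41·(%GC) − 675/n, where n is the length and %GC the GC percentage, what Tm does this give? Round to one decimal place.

73.0°C

Length n = 53. Scanning the sequence gives C=15, A=12, G=12, T=14.
G+C = 27, so %GC = 27/53 × 100 = 50.943%
Salt term: 16.6 × (-1.004) = -16.666
GC term: 0.41 × 50.943 = 20.887; length term: −675/53 = −12.736
Tm = 81.5 + (-16.666) + 20.887 − 12.736 = 72.985 → 73.0°C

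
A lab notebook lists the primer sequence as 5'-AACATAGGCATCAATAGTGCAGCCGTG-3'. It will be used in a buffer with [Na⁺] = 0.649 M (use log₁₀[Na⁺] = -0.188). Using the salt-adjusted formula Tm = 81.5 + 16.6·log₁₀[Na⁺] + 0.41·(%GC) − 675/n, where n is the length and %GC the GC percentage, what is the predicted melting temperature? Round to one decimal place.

73.1°C

Length n = 27. Counting bases: C=6, T=5, G=7, A=9
G+C = 13, so %GC = 13/27 × 100 = 48.148%
Salt term: 16.6 × (-0.188) = -3.121
GC term: 0.41 × 48.148 = 19.741; length term: −675/27 = −25
Tm = 81.5 + (-3.121) + 19.741 − 25 = 73.12 → 73.1°C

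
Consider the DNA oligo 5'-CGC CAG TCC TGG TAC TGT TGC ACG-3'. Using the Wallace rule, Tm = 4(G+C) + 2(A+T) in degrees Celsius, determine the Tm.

C=8, A=3, T=6, G=7
A+T = 9, G+C = 15
Tm = 2×9 + 4×15 = 78°C

78°C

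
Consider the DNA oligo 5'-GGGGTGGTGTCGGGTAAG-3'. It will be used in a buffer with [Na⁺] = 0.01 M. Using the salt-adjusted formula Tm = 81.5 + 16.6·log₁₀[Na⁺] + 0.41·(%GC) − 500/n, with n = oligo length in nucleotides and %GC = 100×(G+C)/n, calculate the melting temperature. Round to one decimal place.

Length n = 18. A=2, G=11, T=4, C=1
G+C = 12, so %GC = 12/18 × 100 = 66.667%
Salt term: 16.6 × (-2) = -33.2
GC term: 0.41 × 66.667 = 27.333; length term: −500/18 = −27.778
Tm = 81.5 + (-33.2) + 27.333 − 27.778 = 47.855 → 47.9°C

47.9°C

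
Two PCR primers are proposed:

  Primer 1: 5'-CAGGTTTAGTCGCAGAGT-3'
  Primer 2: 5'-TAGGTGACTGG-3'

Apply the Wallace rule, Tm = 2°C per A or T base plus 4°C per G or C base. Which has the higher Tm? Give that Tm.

Primer 1, 54°C

Primer 1: A+T=9, G+C=9 → Tm = 2(9)+4(9) = 54°C
Primer 2: A+T=5, G+C=6 → Tm = 2(5)+4(6) = 34°C
54°C vs 34°C → primer 1 is higher.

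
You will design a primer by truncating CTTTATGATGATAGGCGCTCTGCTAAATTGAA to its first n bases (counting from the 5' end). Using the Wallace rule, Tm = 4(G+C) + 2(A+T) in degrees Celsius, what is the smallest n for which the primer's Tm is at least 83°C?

n = 30

First 29 bases: CTTTATGATGATAGGCGCTCTGCTAAATT → Tm = 80°C (< 83°C)
First 30 bases: CTTTATGATGATAGGCGCTCTGCTAAATTG → Tm = 84°C (≥ 83°C)
Each additional base adds 2°C (A/T) or 4°C (G/C), so Tm is non-decreasing in n; n = 30 is the first length to reach 83°C.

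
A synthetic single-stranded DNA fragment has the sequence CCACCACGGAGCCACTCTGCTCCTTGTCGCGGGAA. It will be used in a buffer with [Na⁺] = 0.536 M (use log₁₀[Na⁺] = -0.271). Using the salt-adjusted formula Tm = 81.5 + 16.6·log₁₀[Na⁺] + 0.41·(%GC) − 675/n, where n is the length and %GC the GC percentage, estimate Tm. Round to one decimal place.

84.7°C

Length n = 35. Base counts: C=14, T=6, A=6, G=9
G+C = 23, so %GC = 23/35 × 100 = 65.714%
Salt term: 16.6 × (-0.271) = -4.499
GC term: 0.41 × 65.714 = 26.943; length term: −675/35 = −19.286
Tm = 81.5 + (-4.499) + 26.943 − 19.286 = 84.658 → 84.7°C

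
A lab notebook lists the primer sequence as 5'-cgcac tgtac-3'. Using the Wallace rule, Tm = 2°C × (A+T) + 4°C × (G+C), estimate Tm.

Counting bases: G=2, T=2, A=2, C=4
AT pairs contribute 4, GC pairs contribute 6.
Tm = 2(4) + 4(6) = 8 + 24 = 32°C

32°C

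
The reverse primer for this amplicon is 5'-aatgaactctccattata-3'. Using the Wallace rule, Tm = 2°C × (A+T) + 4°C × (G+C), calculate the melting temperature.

46°C

Counting bases: C=4, G=1, A=7, T=6
A+T = 13, G+C = 5
Tm = 4·5 + 2·13 = 20 + 26 = 46°C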